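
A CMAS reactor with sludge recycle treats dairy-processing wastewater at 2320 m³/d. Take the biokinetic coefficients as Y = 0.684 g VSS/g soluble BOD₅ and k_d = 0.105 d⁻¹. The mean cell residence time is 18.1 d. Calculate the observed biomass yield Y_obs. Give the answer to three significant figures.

Y_obs ≈ 0.236 g VSS/g soluble BOD₅

Observed yield with endogenous decay: Y_obs = Y / (1 + k_d·θ_c) = 0.684 / (1 + 0.105 × 18.1) = 0.684 / 2.901 = 0.2358 g VSS/g soluble BOD₅.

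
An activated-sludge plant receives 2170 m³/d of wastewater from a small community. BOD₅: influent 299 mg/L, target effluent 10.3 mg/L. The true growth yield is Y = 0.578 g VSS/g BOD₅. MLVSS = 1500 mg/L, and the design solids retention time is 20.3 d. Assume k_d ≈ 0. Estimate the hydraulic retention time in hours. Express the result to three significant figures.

τ ≈ 54.2 h

With k_d = 0 the design equation reduces to V = Y Q (S₀−S) θ_c / X = 0.578 × 2170 × (299 − 10.3) × 20.3 / 1500 = 4900 m³.
Hydraulic retention time τ = V/Q = 4900 / 2170 = 2.258 d = 54.20 h.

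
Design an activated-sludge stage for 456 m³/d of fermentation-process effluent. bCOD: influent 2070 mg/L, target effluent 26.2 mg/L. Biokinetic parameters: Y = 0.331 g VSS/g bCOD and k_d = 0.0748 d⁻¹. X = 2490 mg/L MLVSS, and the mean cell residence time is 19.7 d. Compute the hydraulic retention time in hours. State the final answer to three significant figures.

τ ≈ 51.9 h

Steady-state biomass mass balance: V·X·(1 + k_d·θ_c) = Y·Q·(S₀ − S)·θ_c, so V = 0.331 × 456 × (2070 − 26.2) × 19.7 / [2490 × (1 + 0.0748 × 19.7)] = 6.08×10^6 / 6159 = 986.7 m³.
HRT = V/Q = 986.7 m³ / 456 m³·d⁻¹ = 2.164 d × 24 = 51.93 h.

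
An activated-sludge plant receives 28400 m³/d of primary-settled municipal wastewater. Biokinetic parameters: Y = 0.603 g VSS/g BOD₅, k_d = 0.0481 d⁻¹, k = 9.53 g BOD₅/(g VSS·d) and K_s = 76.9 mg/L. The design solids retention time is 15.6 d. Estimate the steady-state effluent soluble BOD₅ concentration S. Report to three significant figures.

For a completely mixed reactor with recycle the Lawrence–McCarty relation gives S = K_s·(1 + k_d·θ_c) / [θ_c·(Y·k − k_d) − 1] = 76.9 × (1 + 0.0481 × 15.6) / [15.6 × (0.603 × 9.53 − 0.0481) − 1] = 134.6 / 87.90 = 1.531 mg/L.

S ≈ 1.53 mg/L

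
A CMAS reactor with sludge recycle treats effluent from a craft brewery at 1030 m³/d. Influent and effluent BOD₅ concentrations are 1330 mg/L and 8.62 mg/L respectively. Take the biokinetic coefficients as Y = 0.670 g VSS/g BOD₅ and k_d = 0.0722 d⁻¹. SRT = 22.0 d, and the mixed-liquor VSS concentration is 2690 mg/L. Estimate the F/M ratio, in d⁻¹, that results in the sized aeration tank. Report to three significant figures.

Rearranging the biomass balance for a CMAS with decay, V = Y·Q·ΔS·θ_c / [X·(1+k_d θ_c)] = 0.670 × 1030 × (1330 − 8.62) × 22.0 / [2690 × (1 + 0.0722 × 22.0)] = 2.01×10^7 / 6963 = 2881 m³.
F/M = applied load / biomass = Q·S₀/(V·X) = 1030 × 1330 / (2881 × 2690) = 0.1767 d⁻¹.

F/M ≈ 0.177 d⁻¹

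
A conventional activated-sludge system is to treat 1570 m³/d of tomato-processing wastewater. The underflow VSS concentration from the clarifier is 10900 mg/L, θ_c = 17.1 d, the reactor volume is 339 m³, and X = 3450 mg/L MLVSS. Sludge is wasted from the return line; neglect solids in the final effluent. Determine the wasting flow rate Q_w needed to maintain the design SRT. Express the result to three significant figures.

θ_c = V·X/(Q_w·X_r) when wasting from the recycle, so Q_w = V·X/(θ_c·X_r) = 339.0 × 3450 / (17.1 × 10900) = 6.275 m³/d.

Q_w ≈ 6.27 m³/d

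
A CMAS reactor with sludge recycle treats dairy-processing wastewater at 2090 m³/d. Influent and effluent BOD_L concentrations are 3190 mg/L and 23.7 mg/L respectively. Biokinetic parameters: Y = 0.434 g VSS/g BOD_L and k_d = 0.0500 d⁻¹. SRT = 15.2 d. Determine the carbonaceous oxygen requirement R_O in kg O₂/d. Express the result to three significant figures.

Y_obs = Y / (1 + k_d θ_c) = 0.434 / (1 + 0.0500 × 15.2) = 0.434 / 1.760 = 0.2466.
Mass of BOD_L removed per day: Q(S₀ − S) = 2090 × 3166 g/m³ = 6618 kg/d.
Biomass synthesised: P_X = Y_obs × 6618 = 1632 kg VSS/d.
R_O = Q·ΔS − 1.42 P_X = 6618 − 2317 = 4300 kg O₂/d.

R_O ≈ 4300 kg O₂/d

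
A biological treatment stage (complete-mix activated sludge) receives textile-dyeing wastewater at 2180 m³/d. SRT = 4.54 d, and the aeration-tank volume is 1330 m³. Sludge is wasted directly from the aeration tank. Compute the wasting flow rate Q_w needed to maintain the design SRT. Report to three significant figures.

Q_w ≈ 293 m³/d

With mixed-liquor wasting, θ_c = V/Q_w, so Q_w = V/θ_c = 1330/4.54 = 293.0 m³/d.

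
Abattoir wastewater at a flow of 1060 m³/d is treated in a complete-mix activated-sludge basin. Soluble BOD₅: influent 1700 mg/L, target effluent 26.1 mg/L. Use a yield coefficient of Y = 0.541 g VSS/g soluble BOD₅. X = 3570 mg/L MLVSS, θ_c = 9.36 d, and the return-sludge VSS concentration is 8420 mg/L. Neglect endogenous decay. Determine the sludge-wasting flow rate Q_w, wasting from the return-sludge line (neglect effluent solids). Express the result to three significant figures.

V·X = Y·Q·ΔS·θ_c gives V = 0.541 × 1060 × (1700 − 26.1) × 9.36 / 3570 = 2517 m³.
θ_c = V·X/(Q_w·X_r) when wasting from the recycle, so Q_w = V·X/(θ_c·X_r) = 2517 × 3570 / (9.36 × 8420) = 114.0 m³/d.

Q_w ≈ 114 m³/d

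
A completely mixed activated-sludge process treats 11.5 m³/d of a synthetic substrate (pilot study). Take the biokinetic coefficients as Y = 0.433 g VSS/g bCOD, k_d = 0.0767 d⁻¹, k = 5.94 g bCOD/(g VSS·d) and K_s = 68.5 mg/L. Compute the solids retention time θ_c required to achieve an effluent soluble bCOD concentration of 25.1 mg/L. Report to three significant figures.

At the target effluent, Y k S/(K_s+S) = 0.433×5.94×25.1/93.60 = 0.6897 d⁻¹.
θ_c = 1/(μ − k_d) = 1/(0.6897 − 0.0767) = 1/0.6130 = 1.631 d.

θ_c ≈ 1.63 d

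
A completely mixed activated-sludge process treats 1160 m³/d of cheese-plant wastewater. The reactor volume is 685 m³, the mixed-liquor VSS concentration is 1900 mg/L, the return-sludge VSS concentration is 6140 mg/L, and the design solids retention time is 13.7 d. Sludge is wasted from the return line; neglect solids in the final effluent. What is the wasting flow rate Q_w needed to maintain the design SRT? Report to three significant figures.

Q_w ≈ 15.5 m³/d

Q_w = (V·X)/(θ_c X_r) = 685.0 × 1900 / (13.7 × 6140) = 15.47 m³/d.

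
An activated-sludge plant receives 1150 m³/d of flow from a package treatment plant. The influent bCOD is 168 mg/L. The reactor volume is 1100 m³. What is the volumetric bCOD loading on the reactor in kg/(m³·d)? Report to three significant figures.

Applied bCOD load per unit volume = Q·S₀/V = (1150 × 168/1000)/1100 = 0.1756 kg bCOD·m⁻³·d⁻¹.

L_v ≈ 0.176 kg bCOD/(m³·d)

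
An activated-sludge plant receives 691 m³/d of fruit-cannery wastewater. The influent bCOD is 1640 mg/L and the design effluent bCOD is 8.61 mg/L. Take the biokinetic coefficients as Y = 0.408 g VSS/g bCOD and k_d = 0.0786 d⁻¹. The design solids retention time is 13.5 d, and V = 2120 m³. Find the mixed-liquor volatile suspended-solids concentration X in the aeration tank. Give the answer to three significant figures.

X ≈ 1420 mg/L

From V·X·(1 + k_d·θ_c) = Y·Q·(S₀ − S)·θ_c: X = 0.408 × 691 × (1640 − 8.61) × 13.5 / [2120 × (1 + 0.0786 × 13.5)] = 1421 mg/L.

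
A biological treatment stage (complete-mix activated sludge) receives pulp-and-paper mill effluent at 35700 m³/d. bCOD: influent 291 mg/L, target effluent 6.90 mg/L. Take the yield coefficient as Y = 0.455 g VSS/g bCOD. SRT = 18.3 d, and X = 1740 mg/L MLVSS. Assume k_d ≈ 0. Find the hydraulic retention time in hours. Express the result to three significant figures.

Biomass mass balance (decay neglected): V·X = Y·Q·(S₀ − S)·θ_c, so V = 0.455 × 35700 × (291 − 6.90) × 18.3 / 1740 = 48535 m³.
Hydraulic retention time τ = V/Q = 48535 / 35700 = 1.360 d = 32.63 h.

τ ≈ 32.6 h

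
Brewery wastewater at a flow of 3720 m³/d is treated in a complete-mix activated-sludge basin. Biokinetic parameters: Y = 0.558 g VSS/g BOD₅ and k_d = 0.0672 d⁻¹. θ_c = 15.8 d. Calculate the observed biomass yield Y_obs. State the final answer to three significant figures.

Y_obs ≈ 0.271 g VSS/g BOD₅

Observed yield with endogenous decay: Y_obs = Y / (1 + k_d·θ_c) = 0.558 / (1 + 0.0672 × 15.8) = 0.558 / 2.062 = 0.2706 g VSS/g BOD₅.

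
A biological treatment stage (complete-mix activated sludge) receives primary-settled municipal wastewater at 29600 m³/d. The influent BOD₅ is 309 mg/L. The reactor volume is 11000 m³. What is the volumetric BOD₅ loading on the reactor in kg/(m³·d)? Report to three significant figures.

L_v ≈ 0.831 kg BOD₅/(m³·d)

L_v = Q S₀ / V = 29600 × 309 × 10⁻³ / 11000 = 0.8315 kg/(m³·d).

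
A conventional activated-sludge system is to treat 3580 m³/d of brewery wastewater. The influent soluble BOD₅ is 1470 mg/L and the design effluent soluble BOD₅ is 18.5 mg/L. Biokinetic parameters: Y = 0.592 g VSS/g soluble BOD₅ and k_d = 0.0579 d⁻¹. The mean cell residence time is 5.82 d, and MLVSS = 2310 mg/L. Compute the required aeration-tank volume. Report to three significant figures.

V ≈ 5800 m³

Rearranging the biomass balance for a CMAS with decay, V = Y·Q·ΔS·θ_c / [X·(1+k_d θ_c)] = 0.592 × 3580 × (1470 − 18.5) × 5.82 / [2310 × (1 + 0.0579 × 5.82)] = 1.79×10^7 / 3088 = 5797 m³.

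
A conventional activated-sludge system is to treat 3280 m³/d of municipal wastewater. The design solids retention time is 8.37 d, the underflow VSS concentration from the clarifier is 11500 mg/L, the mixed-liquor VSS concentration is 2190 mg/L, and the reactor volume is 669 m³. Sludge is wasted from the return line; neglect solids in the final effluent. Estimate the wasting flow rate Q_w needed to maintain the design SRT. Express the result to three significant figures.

Q_w ≈ 15.2 m³/d

θ_c = V·X/(Q_w·X_r) when wasting from the recycle, so Q_w = V·X/(θ_c·X_r) = 669.0 × 2190 / (8.37 × 11500) = 15.22 m³/d.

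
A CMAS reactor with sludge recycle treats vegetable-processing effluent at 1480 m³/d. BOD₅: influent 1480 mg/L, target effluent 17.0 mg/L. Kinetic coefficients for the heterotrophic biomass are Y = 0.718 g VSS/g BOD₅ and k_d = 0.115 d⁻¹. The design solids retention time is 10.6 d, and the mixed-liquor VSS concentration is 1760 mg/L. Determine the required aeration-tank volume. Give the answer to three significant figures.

Rearranging the biomass balance for a CMAS with decay, V = Y·Q·ΔS·θ_c / [X·(1+k_d θ_c)] = 0.718 × 1480 × (1480 − 17.0) × 10.6 / [1760 × (1 + 0.115 × 10.6)] = 1.65×10^7 / 3905 = 4220 m³.

V ≈ 4220 m³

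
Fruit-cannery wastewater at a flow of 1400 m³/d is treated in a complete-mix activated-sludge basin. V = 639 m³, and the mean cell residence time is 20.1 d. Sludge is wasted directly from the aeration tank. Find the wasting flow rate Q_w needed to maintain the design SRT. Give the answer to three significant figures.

Wasting from the aeration tank: Q_w = V / θ_c = 639.0 / 20.1 = 31.79 m³/d.

Q_w ≈ 31.8 m³/d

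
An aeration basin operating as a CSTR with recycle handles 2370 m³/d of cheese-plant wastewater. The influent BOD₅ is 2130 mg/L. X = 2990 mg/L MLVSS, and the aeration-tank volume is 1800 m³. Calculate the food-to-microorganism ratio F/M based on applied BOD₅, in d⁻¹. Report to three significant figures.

F/M = Q·S₀ / (V·X) = 2370 × 2130 / (1800 × 2990) = 0.9380 g BOD₅·(g VSS·d)⁻¹.

F/M ≈ 0.938 d⁻¹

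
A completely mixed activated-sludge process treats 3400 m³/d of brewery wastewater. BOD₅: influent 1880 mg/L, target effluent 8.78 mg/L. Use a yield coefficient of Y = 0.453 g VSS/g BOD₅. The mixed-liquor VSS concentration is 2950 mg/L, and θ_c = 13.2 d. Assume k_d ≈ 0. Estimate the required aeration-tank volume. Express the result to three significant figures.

V ≈ 12900 m³

V·X = Y·Q·ΔS·θ_c gives V = 0.453 × 3400 × (1880 − 8.78) × 13.2 / 2950 = 12896 m³.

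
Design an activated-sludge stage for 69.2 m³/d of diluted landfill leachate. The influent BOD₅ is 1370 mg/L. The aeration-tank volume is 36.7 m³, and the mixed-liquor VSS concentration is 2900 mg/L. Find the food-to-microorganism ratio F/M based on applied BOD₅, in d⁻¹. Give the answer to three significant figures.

F/M ≈ 0.891 d⁻¹

F/M = applied load / biomass = Q·S₀/(V·X) = 69.2 × 1370 / (36.70 × 2900) = 0.8908 d⁻¹.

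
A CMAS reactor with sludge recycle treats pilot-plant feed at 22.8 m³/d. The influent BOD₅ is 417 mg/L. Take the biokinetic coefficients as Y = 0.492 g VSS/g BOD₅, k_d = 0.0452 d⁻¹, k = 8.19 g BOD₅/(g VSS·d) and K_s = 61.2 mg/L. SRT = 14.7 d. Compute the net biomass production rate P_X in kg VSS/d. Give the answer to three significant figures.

P_X ≈ 2.80 kg VSS/d

For a completely mixed reactor with recycle the Lawrence–McCarty relation gives S = K_s·(1 + k_d·θ_c) / [θ_c·(Y·k − k_d) − 1] = 61.2 × (1 + 0.0452 × 14.7) / [14.7 × (0.492 × 8.19 − 0.0452) − 1] = 101.9 / 57.57 = 1.769 mg/L.
Correct the yield for decay: Y_obs = Y/(1 + k_d θ_c) = 0.492 / (1 + 0.0452 × 14.7) = 0.492 / 1.664 = 0.2956.
Mass of BOD₅ removed per day: Q(S₀ − S) = 22.8 × 415.2 g/m³ = 9.467 kg/d.
So the net sludge growth is P_X = 0.2956 × 9.467 = 2.798 kg VSS/d.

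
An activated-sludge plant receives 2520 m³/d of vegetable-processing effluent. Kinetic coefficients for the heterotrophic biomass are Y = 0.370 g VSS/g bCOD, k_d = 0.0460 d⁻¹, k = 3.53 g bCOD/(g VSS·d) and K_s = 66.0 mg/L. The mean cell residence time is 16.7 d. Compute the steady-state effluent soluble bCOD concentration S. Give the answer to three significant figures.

S ≈ 5.82 mg/L

From the Monod/SRT balance for a CMAS, S = K_s·(1+k_d θ_c)/[θ_c·(Y k − k_d) − 1] = 66.0 × (1 + 0.0460 × 16.7) / [16.7 × (0.370 × 3.53 − 0.0460) − 1] = 116.7 / 20.04 = 5.822 mg/L.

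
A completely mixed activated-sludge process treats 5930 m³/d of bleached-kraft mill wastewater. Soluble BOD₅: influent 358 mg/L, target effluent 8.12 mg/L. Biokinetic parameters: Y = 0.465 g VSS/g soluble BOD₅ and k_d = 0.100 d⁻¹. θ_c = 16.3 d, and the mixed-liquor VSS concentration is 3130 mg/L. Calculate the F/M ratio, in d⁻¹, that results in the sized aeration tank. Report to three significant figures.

Steady-state biomass mass balance: V·X·(1 + k_d·θ_c) = Y·Q·(S₀ − S)·θ_c, so V = 0.465 × 5930 × (358 − 8.12) × 16.3 / [3130 × (1 + 0.100 × 16.3)] = 1.57×10^7 / 8232 = 1910 m³.
F/M = Q·S₀ / (V·X) = 5930 × 358 / (1910 × 3130) = 0.3550 g soluble BOD₅·(g VSS·d)⁻¹.

F/M ≈ 0.355 d⁻¹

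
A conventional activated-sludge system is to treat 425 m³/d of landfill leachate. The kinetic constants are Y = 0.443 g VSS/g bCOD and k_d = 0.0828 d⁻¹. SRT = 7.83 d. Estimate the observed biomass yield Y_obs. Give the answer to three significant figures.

Y_obs ≈ 0.269 g VSS/g bCOD

Observed yield with endogenous decay: Y_obs = Y / (1 + k_d·θ_c) = 0.443 / (1 + 0.0828 × 7.83) = 0.443 / 1.648 = 0.2688 g VSS/g bCOD.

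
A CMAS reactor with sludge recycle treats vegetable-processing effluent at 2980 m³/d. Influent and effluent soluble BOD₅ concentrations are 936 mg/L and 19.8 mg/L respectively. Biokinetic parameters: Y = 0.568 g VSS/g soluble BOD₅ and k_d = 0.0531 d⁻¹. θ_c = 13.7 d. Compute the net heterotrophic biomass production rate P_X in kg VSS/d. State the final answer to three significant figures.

The observed yield is Y_obs = Y/(1 + k_d·θ_c) = 0.568 / (1 + 0.0531 × 13.7) = 0.568 / 1.727 = 0.3288 g VSS per g soluble BOD₅ removed.
Q·(S₀ − S) = 2980 × (936 − 19.8) × 10⁻³ = 2730 kg/d removed.
Net biomass production P_X = Y_obs × Q·(S₀ − S) = 0.3288 × 2730 = 897.7 kg VSS/d.

P_X ≈ 898 kg VSS/d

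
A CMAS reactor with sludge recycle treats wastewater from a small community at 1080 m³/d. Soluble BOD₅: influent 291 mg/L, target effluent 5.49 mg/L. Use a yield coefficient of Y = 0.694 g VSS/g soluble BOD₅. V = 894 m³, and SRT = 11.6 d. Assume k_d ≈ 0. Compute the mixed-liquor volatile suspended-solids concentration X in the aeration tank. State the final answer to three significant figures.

X ≈ 2780 mg/L

From V·X = Y·Q·(S₀ − S)·θ_c (decay neglected): X = 0.694 × 1080 × (291 − 5.49) × 11.6 / 894 = 2777 mg/L.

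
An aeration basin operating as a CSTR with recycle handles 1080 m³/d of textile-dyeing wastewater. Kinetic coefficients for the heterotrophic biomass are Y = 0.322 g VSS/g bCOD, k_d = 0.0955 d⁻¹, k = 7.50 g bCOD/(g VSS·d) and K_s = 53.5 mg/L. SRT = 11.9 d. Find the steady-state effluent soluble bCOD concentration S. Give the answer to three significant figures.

S ≈ 4.30 mg/L

Effluent substrate depends only on kinetics and SRT: S = K_s(1 + k_d θ_c) / [θ_c(Yk − k_d) − 1] = 53.5 × (1 + 0.0955 × 11.9) / [11.9 × (0.322 × 7.50 − 0.0955) − 1] = 114.3 / 26.60 = 4.297 mg/L.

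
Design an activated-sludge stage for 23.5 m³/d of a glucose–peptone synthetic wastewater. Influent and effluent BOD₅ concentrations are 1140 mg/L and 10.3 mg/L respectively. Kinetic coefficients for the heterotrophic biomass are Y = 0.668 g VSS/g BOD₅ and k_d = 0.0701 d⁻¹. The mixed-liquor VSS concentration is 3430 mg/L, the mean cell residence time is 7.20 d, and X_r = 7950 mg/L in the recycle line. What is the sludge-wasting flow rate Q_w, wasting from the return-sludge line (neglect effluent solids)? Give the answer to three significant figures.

Q_w ≈ 1.48 m³/d

Steady-state biomass mass balance: V·X·(1 + k_d·θ_c) = Y·Q·(S₀ − S)·θ_c, so V = 0.668 × 23.5 × (1140 − 10.3) × 7.20 / [3430 × (1 + 0.0701 × 7.20)] = 1.28×10^5 / 5161 = 24.74 m³.
θ_c = V·X/(Q_w·X_r) when wasting from the recycle, so Q_w = V·X/(θ_c·X_r) = 24.74 × 3430 / (7.20 × 7950) = 1.482 m³/d.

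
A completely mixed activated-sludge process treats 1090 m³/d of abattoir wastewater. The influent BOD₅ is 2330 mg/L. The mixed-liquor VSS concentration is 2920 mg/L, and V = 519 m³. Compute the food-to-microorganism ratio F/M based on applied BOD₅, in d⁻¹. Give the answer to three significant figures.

F/M ≈ 1.68 d⁻¹

Food-to-microorganism ratio F/M = Q S₀ / (V X) = 1090 × 2330 / (519.0 × 2920) = 1.676 d⁻¹.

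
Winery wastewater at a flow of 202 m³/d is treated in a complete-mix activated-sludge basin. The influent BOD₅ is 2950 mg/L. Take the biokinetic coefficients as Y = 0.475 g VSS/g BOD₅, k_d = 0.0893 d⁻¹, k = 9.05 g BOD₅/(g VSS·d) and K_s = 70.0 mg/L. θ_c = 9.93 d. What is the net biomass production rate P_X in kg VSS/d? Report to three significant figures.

From the Monod/SRT balance for a CMAS, S = K_s·(1+k_d θ_c)/[θ_c·(Y k − k_d) − 1] = 70.0 × (1 + 0.0893 × 9.93) / [9.93 × (0.475 × 9.05 − 0.0893) − 1] = 132.1 / 40.80 = 3.237 mg/L.
Observed yield with endogenous decay: Y_obs = Y / (1 + k_d·θ_c) = 0.475 / (1 + 0.0893 × 9.93) = 0.475 / 1.887 = 0.2518 g VSS/g BOD₅.
Substrate removed = Q·(S₀ − S) = 202 m³/d × (2950 − 3.24) g/m³ = 5.95×10^5 g/d = 595.2 kg/d.
Biomass produced: P_X = Y_obs·Q·ΔS = 0.2518 × 595.2 ≈ 149.9 kg VSS/d.

P_X ≈ 150 kg VSS/d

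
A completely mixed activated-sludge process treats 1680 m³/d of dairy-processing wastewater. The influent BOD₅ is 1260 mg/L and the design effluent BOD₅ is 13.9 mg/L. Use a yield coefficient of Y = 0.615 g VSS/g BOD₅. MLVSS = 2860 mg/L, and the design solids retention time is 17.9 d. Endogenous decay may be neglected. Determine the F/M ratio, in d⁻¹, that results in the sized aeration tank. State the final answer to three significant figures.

F/M ≈ 0.0919 d⁻¹

With k_d = 0 the design equation reduces to V = Y Q (S₀−S) θ_c / X = 0.615 × 1680 × (1260 − 13.9) × 17.9 / 2860 = 8058 m³.
F/M = applied load / biomass = Q·S₀/(V·X) = 1680 × 1260 / (8058 × 2860) = 0.09185 d⁻¹.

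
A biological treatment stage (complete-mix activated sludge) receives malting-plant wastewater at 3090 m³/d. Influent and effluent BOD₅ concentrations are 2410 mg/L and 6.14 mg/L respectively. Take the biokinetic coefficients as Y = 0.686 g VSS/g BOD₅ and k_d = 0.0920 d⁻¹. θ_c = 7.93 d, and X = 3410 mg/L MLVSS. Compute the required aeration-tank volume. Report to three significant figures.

V ≈ 6850 m³

Rearranging the biomass balance for a CMAS with decay, V = Y·Q·ΔS·θ_c / [X·(1+k_d θ_c)] = 0.686 × 3090 × (2410 − 6.14) × 7.93 / [3410 × (1 + 0.0920 × 7.93)] = 4.04×10^7 / 5898 = 6851 m³.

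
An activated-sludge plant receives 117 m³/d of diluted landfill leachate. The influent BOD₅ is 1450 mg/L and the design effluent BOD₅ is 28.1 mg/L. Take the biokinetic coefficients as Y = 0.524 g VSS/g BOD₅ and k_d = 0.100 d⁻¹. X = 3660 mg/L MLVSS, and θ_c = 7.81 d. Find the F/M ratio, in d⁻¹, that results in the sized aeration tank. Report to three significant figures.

Rearranging the biomass balance for a CMAS with decay, V = Y·Q·ΔS·θ_c / [X·(1+k_d θ_c)] = 0.524 × 117 × (1450 − 28.1) × 7.81 / [3660 × (1 + 0.100 × 7.81)] = 6.81×10^5 / 6518 = 104.4 m³.
Food-to-microorganism ratio F/M = Q S₀ / (V X) = 117 × 1450 / (104.4 × 3660) = 0.4438 d⁻¹.

F/M ≈ 0.444 d⁻¹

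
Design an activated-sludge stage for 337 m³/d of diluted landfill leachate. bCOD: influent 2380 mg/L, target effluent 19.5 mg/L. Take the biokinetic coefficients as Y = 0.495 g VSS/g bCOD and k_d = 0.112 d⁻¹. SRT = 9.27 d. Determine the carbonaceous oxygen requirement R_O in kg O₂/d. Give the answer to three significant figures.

The observed yield is Y_obs = Y/(1 + k_d·θ_c) = 0.495 / (1 + 0.112 × 9.27) = 0.495 / 2.038 = 0.2429 g VSS per g bCOD removed.
Substrate removed = Q·(S₀ − S) = 337 m³/d × (2380 − 19.5) g/m³ = 7.95×10^5 g/d = 795.5 kg/d.
P_X = Y_obs·Q·(S₀ − S) = 0.2429 × 795.5 = 193.2 kg VSS/d.
Carbonaceous O₂ demand = substrate oxidised − cell-mass equivalent = 795.5 − 1.42 × 193.2 = 521.2 kg O₂/d.

R_O ≈ 521 kg O₂/d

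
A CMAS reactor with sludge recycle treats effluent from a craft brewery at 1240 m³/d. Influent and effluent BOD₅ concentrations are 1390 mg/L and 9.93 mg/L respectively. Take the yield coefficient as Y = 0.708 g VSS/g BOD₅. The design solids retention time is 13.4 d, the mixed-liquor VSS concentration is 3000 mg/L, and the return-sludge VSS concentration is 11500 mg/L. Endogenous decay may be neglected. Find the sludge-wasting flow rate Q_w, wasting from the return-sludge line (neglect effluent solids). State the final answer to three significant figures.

Biomass mass balance (decay neglected): V·X = Y·Q·(S₀ − S)·θ_c, so V = 0.708 × 1240 × (1390 − 9.93) × 13.4 / 3000 = 5412 m³.
Q_w = (V·X)/(θ_c X_r) = 5412 × 3000 / (13.4 × 11500) = 105.4 m³/d.

Q_w ≈ 105 m³/d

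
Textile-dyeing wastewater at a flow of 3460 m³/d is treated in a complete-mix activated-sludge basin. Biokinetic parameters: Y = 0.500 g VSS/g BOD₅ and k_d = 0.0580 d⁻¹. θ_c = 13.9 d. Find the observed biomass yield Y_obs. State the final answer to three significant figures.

Y_obs ≈ 0.277 g VSS/g BOD₅

The observed yield is Y_obs = Y/(1 + k_d·θ_c) = 0.500 / (1 + 0.0580 × 13.9) = 0.500 / 1.806 = 0.2768 g VSS per g BOD₅ removed.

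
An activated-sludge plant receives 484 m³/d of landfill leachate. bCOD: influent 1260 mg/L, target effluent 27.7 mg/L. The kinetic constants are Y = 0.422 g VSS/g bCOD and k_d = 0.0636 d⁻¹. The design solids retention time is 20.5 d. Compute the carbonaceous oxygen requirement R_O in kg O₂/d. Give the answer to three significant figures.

Correct the yield for decay: Y_obs = Y/(1 + k_d θ_c) = 0.422 / (1 + 0.0636 × 20.5) = 0.422 / 2.304 = 0.1832.
Substrate removed = Q·(S₀ − S) = 484 m³/d × (1260 − 27.7) g/m³ = 5.96×10^5 g/d = 596.4 kg/d.
Biomass synthesised: P_X = Y_obs × 596.4 = 109.3 kg VSS/d.
R_O = Q·(S₀ − S) − 1.42·P_X = 596.4 − 1.42 × 109.3 = 441.3 kg O₂/d.

R_O ≈ 441 kg O₂/d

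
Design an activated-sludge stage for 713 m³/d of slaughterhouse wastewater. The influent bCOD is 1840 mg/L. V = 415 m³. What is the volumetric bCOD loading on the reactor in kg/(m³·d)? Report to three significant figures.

L_v ≈ 3.16 kg bCOD/(m³·d)

Applied bCOD load per unit volume = Q·S₀/V = (713 × 1840/1000)/415.0 = 3.161 kg bCOD·m⁻³·d⁻¹.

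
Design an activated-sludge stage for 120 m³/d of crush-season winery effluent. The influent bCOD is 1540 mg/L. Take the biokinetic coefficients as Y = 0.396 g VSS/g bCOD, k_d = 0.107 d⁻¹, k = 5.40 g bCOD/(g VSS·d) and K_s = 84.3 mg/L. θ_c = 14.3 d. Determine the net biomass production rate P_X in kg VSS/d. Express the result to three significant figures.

Effluent substrate depends only on kinetics and SRT: S = K_s(1 + k_d θ_c) / [θ_c(Yk − k_d) − 1] = 84.3 × (1 + 0.107 × 14.3) / [14.3 × (0.396 × 5.40 − 0.107) − 1] = 213.3 / 28.05 = 7.604 mg/L.
The observed yield is Y_obs = Y/(1 + k_d·θ_c) = 0.396 / (1 + 0.107 × 14.3) = 0.396 / 2.530 = 0.1565 g VSS per g bCOD removed.
Substrate removed = Q·(S₀ − S) = 120 m³/d × (1540 − 7.60) g/m³ = 1.84×10^5 g/d = 183.9 kg/d.
So the net sludge growth is P_X = 0.1565 × 183.9 = 28.78 kg VSS/d.

P_X ≈ 28.8 kg VSS/d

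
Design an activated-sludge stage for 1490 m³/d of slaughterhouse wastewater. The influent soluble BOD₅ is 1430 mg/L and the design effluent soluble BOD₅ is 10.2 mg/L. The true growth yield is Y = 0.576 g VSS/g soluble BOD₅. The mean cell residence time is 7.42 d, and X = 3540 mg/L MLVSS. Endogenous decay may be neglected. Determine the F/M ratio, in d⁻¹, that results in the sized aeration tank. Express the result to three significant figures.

F/M ≈ 0.236 d⁻¹

V·X = Y·Q·ΔS·θ_c gives V = 0.576 × 1490 × (1430 − 10.2) × 7.42 / 3540 = 2554 m³.
Food-to-microorganism ratio F/M = Q S₀ / (V X) = 1490 × 1430 / (2554 × 3540) = 0.2357 d⁻¹.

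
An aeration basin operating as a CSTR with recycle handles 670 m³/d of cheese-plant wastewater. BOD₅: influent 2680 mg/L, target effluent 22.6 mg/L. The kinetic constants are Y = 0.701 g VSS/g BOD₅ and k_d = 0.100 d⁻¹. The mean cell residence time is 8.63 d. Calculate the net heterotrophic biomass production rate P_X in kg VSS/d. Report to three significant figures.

P_X ≈ 670 kg VSS/d

Correct the yield for decay: Y_obs = Y/(1 + k_d θ_c) = 0.701 / (1 + 0.100 × 8.63) = 0.701 / 1.863 = 0.3763.
ΔS = 2680 − 22.6 = 2657 mg/L, so the substrate removal rate is 670 × 2657/1000 = 1780 kg BOD₅/d.
P_X = Y_obs · Q(S₀ − S) = 0.3763 × 1780 = 669.9 kg VSS/d.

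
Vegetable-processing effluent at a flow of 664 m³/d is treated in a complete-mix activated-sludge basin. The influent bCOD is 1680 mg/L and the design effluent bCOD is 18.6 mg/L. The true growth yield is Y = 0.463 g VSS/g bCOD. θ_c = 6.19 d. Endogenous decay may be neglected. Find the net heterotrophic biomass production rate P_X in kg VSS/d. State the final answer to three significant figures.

P_X ≈ 511 kg VSS/d

No decay correction is needed, so Y_obs = Y = 0.463.
Q·(S₀ − S) = 664 × (1680 − 18.6) × 10⁻³ = 1103 kg/d removed.
Net biomass production P_X = Y_obs × Q·(S₀ − S) = 0.4630 × 1103 = 510.8 kg VSS/d.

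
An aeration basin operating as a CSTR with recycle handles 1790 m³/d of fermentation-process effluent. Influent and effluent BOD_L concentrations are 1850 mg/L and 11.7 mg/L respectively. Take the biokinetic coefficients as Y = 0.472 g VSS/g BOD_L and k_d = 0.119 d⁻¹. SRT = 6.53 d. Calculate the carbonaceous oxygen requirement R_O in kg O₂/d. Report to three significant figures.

R_O ≈ 2050 kg O₂/d

Correct the yield for decay: Y_obs = Y/(1 + k_d θ_c) = 0.472 / (1 + 0.119 × 6.53) = 0.472 / 1.777 = 0.2656.
Substrate removed = Q·(S₀ − S) = 1790 m³/d × (1850 − 11.7) g/m³ = 3.29×10^6 g/d = 3291 kg/d.
P_X = Y_obs·Q·(S₀ − S) = 0.2656 × 3291 = 874.0 kg VSS/d.
R_O = Q·ΔS − 1.42 P_X = 3291 − 1241 = 2049 kg O₂/d.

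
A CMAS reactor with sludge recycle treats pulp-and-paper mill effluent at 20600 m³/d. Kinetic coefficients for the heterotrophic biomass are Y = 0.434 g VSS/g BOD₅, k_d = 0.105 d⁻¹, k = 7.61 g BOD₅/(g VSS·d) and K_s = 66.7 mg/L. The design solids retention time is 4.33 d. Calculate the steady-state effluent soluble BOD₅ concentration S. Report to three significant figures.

For a completely mixed reactor with recycle the Lawrence–McCarty relation gives S = K_s·(1 + k_d·θ_c) / [θ_c·(Y·k − k_d) − 1] = 66.7 × (1 + 0.105 × 4.33) / [4.33 × (0.434 × 7.61 − 0.105) − 1] = 97.03 / 12.85 = 7.553 mg/L.

S ≈ 7.55 mg/L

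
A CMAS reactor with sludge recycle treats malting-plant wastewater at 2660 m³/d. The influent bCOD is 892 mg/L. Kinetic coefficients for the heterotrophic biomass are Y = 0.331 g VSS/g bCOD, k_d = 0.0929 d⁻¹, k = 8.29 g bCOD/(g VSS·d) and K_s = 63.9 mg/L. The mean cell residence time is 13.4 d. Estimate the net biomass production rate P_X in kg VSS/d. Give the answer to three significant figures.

P_X ≈ 348 kg VSS/d

For a completely mixed reactor with recycle the Lawrence–McCarty relation gives S = K_s·(1 + k_d·θ_c) / [θ_c·(Y·k − k_d) − 1] = 63.9 × (1 + 0.0929 × 13.4) / [13.4 × (0.331 × 8.29 − 0.0929) − 1] = 143.4 / 34.52 = 4.155 mg/L.
Correct the yield for decay: Y_obs = Y/(1 + k_d θ_c) = 0.331 / (1 + 0.0929 × 13.4) = 0.331 / 2.245 = 0.1474.
Q·(S₀ − S) = 2660 × (892 − 4.15) × 10⁻³ = 2362 kg/d removed.
Net biomass production P_X = Y_obs × Q·(S₀ − S) = 0.1474 × 2362 = 348.2 kg VSS/d.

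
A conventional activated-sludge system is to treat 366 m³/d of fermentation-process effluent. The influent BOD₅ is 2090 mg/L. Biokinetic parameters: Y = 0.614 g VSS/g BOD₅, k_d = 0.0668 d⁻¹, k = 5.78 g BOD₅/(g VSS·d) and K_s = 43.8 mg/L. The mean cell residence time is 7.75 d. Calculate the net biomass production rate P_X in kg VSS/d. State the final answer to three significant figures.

P_X ≈ 309 kg VSS/d

For a completely mixed reactor with recycle the Lawrence–McCarty relation gives S = K_s·(1 + k_d·θ_c) / [θ_c·(Y·k − k_d) − 1] = 43.8 × (1 + 0.0668 × 7.75) / [7.75 × (0.614 × 5.78 − 0.0668) − 1] = 66.48 / 25.99 = 2.558 mg/L.
Y_obs = Y / (1 + k_d θ_c) = 0.614 / (1 + 0.0668 × 7.75) = 0.614 / 1.518 = 0.4046.
ΔS = 2090 − 2.56 = 2087 mg/L, so the substrate removal rate is 366 × 2087/1000 = 764.0 kg BOD₅/d.
Biomass produced: P_X = Y_obs·Q·ΔS = 0.4046 × 764.0 ≈ 309.1 kg VSS/d.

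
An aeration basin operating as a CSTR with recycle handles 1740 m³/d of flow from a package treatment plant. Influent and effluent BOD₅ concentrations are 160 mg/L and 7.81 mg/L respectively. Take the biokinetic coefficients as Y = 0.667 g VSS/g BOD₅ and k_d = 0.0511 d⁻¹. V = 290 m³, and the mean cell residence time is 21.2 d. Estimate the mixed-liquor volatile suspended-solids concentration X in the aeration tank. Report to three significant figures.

X ≈ 6200 mg/L

From V·X·(1 + k_d·θ_c) = Y·Q·(S₀ − S)·θ_c: X = 0.667 × 1740 × (160 − 7.81) × 21.2 / [290 × (1 + 0.0511 × 21.2)] = 6198 mg/L.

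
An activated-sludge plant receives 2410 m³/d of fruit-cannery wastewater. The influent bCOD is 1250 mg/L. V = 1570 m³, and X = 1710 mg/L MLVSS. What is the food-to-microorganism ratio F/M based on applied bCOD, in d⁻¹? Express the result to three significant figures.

F/M ≈ 1.12 d⁻¹

F/M = Q·S₀ / (V·X) = 2410 × 1250 / (1570 × 1710) = 1.122 g bCOD·(g VSS·d)⁻¹.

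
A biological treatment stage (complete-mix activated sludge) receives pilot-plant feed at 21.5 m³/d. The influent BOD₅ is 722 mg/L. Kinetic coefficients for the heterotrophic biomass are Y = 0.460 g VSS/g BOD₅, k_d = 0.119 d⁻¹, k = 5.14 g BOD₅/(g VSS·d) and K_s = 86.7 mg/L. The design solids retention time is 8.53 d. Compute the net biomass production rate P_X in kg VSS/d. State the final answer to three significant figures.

For a completely mixed reactor with recycle the Lawrence–McCarty relation gives S = K_s·(1 + k_d·θ_c) / [θ_c·(Y·k − k_d) − 1] = 86.7 × (1 + 0.119 × 8.53) / [8.53 × (0.460 × 5.14 − 0.119) − 1] = 174.7 / 18.15 = 9.624 mg/L.
The observed yield is Y_obs = Y/(1 + k_d·θ_c) = 0.460 / (1 + 0.119 × 8.53) = 0.460 / 2.015 = 0.2283 g VSS per g BOD₅ removed.
Substrate removed = Q·(S₀ − S) = 21.5 m³/d × (722 − 9.62) g/m³ = 1.53×10^4 g/d = 15.32 kg/d.
Biomass produced: P_X = Y_obs·Q·ΔS = 0.2283 × 15.32 ≈ 3.496 kg VSS/d.

P_X ≈ 3.50 kg VSS/d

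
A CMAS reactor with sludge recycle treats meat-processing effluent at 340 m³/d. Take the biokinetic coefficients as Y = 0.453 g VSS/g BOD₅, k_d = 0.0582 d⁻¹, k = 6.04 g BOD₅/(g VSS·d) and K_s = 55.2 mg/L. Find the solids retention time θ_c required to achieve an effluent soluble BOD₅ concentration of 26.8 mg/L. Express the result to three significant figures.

θ_c ≈ 1.20 d

Specific growth rate at S = 26.8 mg/L: μ = YkS/(K_s+S) = 0.453·6.04·26.8/(55.2+26.8) = 0.8942 d⁻¹.
θ_c = 1/(μ − k_d) = 1/(0.8942 − 0.0582) = 1/0.8360 = 1.196 d.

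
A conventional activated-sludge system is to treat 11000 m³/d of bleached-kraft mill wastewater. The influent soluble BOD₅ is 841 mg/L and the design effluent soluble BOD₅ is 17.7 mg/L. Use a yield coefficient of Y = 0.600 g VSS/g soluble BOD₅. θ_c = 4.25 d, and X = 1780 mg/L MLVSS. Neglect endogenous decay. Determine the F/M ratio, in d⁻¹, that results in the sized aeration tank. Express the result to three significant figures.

Biomass mass balance (decay neglected): V·X = Y·Q·(S₀ − S)·θ_c, so V = 0.600 × 11000 × (841 − 17.7) × 4.25 / 1780 = 12974 m³.
Food-to-microorganism ratio F/M = Q S₀ / (V X) = 11000 × 841 / (12974 × 1780) = 0.4006 d⁻¹.

F/M ≈ 0.401 d⁻¹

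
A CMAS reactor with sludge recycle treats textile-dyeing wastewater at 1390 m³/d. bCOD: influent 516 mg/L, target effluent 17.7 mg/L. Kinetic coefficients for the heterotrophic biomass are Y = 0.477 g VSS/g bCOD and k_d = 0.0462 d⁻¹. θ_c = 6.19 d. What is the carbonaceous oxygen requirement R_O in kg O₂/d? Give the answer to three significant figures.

R_O ≈ 328 kg O₂/d

Correct the yield for decay: Y_obs = Y/(1 + k_d θ_c) = 0.477 / (1 + 0.0462 × 6.19) = 0.477 / 1.286 = 0.3709.
Mass of bCOD removed per day: Q(S₀ − S) = 1390 × 498.3 g/m³ = 692.6 kg/d.
P_X = Y_obs·Q·(S₀ − S) = 0.3709 × 692.6 = 256.9 kg VSS/d.
Carbonaceous O₂ demand = substrate oxidised − cell-mass equivalent = 692.6 − 1.42 × 256.9 = 327.8 kg O₂/d.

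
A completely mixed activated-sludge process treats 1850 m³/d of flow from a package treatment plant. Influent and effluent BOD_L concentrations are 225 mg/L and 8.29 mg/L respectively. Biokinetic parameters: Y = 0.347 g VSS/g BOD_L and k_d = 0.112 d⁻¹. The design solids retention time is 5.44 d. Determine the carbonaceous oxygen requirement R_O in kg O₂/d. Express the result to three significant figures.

Correct the yield for decay: Y_obs = Y/(1 + k_d θ_c) = 0.347 / (1 + 0.112 × 5.44) = 0.347 / 1.609 = 0.2156.
Substrate removed = Q·(S₀ − S) = 1850 m³/d × (225 − 8.29) g/m³ = 4.01×10^5 g/d = 400.9 kg/d.
Net sludge production P_X = 0.2156 × 400.9 = 86.45 kg VSS/d.
R_O = Q·ΔS − 1.42 P_X = 400.9 − 122.8 = 278.2 kg O₂/d.

R_O ≈ 278 kg O₂/d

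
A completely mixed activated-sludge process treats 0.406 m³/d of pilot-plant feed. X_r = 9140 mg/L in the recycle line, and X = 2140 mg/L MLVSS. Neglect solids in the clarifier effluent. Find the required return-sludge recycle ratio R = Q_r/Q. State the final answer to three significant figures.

R = Q_r/Q = X/(X_r − X) = 2140 / (9140 − 2140) = 0.3057.

R ≈ 0.306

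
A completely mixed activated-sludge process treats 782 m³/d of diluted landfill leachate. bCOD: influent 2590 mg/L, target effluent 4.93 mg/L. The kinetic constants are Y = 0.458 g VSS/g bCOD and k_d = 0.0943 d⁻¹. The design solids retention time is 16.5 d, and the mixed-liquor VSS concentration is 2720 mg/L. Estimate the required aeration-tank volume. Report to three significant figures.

V ≈ 2200 m³

Rearranging the biomass balance for a CMAS with decay, V = Y·Q·ΔS·θ_c / [X·(1+k_d θ_c)] = 0.458 × 782 × (2590 − 4.93) × 16.5 / [2720 × (1 + 0.0943 × 16.5)] = 1.53×10^7 / 6952 = 2197 m³.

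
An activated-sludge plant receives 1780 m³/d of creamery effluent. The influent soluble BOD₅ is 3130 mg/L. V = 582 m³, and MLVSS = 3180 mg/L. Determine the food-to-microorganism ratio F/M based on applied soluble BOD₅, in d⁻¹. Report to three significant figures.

Food-to-microorganism ratio F/M = Q S₀ / (V X) = 1780 × 3130 / (582.0 × 3180) = 3.010 d⁻¹.

F/M ≈ 3.01 d⁻¹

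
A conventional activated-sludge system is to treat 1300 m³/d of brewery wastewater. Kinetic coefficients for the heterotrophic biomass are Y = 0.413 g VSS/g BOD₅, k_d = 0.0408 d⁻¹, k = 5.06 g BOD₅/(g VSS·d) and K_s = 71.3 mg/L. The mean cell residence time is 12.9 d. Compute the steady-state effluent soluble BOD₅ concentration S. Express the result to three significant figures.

From the Monod/SRT balance for a CMAS, S = K_s·(1+k_d θ_c)/[θ_c·(Y k − k_d) − 1] = 71.3 × (1 + 0.0408 × 12.9) / [12.9 × (0.413 × 5.06 − 0.0408) − 1] = 108.8 / 25.43 = 4.279 mg/L.

S ≈ 4.28 mg/L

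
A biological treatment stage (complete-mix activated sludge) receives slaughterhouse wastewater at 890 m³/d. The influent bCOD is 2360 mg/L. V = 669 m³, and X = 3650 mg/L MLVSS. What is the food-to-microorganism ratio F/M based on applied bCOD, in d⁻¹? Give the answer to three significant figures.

Food-to-microorganism ratio F/M = Q S₀ / (V X) = 890 × 2360 / (669.0 × 3650) = 0.8602 d⁻¹.

F/M ≈ 0.860 d⁻¹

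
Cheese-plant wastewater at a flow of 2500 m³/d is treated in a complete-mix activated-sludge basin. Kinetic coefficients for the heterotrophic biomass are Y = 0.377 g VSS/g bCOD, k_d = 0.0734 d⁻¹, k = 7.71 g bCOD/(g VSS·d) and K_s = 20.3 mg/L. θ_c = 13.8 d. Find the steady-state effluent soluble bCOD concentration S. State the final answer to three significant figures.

From the Monod/SRT balance for a CMAS, S = K_s·(1+k_d θ_c)/[θ_c·(Y k − k_d) − 1] = 20.3 × (1 + 0.0734 × 13.8) / [13.8 × (0.377 × 7.71 − 0.0734) − 1] = 40.86 / 38.10 = 1.073 mg/L.

S ≈ 1.07 mg/L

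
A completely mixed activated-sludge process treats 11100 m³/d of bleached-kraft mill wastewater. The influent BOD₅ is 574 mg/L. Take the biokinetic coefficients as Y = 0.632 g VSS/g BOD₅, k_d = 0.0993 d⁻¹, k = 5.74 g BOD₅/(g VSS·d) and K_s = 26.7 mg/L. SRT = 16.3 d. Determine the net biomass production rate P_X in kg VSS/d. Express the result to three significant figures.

For a completely mixed reactor with recycle the Lawrence–McCarty relation gives S = K_s·(1 + k_d·θ_c) / [θ_c·(Y·k − k_d) − 1] = 26.7 × (1 + 0.0993 × 16.3) / [16.3 × (0.632 × 5.74 − 0.0993) − 1] = 69.92 / 56.51 = 1.237 mg/L.
Correct the yield for decay: Y_obs = Y/(1 + k_d θ_c) = 0.632 / (1 + 0.0993 × 16.3) = 0.632 / 2.619 = 0.2414.
Mass of BOD₅ removed per day: Q(S₀ − S) = 11100 × 572.8 g/m³ = 6358 kg/d.
So the net sludge growth is P_X = 0.2414 × 6358 = 1534 kg VSS/d.

P_X ≈ 1530 kg VSS/d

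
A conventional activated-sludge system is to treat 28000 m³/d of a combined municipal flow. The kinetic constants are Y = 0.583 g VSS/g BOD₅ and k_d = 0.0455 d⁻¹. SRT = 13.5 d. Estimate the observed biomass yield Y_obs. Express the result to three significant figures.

Y_obs ≈ 0.361 g VSS/g BOD₅

Y_obs = Y / (1 + k_d θ_c) = 0.583 / (1 + 0.0455 × 13.5) = 0.583 / 1.614 = 0.3612.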